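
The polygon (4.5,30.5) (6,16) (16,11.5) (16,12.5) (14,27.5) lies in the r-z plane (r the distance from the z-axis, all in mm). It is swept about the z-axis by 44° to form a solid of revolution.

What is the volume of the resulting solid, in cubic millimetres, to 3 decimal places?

Profile (r,z), 5 vertices: (4.5,30.5) (6,16) (16,11.5) (16,12.5) (14,27.5)
edge 0: (4.5,30.5)→(6,16)  cross = 4.5·16 − 6·30.5 = -111.0000; (r_i+r_j)·cross = 10.5·-111.0000 = -1165.5000
edge 1: (6,16)→(16,11.5)  cross = 6·11.5 − 16·16 = -187.0000; (r_i+r_j)·cross = 22·-187.0000 = -4114.0000
edge 2: (16,11.5)→(16,12.5)  cross = 16·12.5 − 16·11.5 = 16.0000; (r_i+r_j)·cross = 32·16.0000 = 512.0000
edge 3: (16,12.5)→(14,27.5)  cross = 16·27.5 − 14·12.5 = 265.0000; (r_i+r_j)·cross = 30·265.0000 = 7950.0000
edge 4: (14,27.5)→(4.5,30.5)  cross = 14·30.5 − 4.5·27.5 = 303.2500; (r_i+r_j)·cross = 18.5·303.2500 = 5610.1250
Σcross = 286.2500 → A = |Σcross|/2 = 143.1250 mm²
Σ(r_i+r_j)·cross = 8792.6250 → first moment M = |Σ|/6 = 1465.4375
R_c = M/A = 1465.4375/143.1250 = 10.2389 mm
θ = 44° = 0.767945 rad
V = θ·R_c·A = 0.767945·10.2389·143.1250 = 1125.375 mm³

Volume = 1125.375 mm³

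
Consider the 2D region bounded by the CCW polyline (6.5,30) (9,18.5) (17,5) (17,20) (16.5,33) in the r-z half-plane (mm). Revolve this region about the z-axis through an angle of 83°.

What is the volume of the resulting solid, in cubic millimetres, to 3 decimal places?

Volume = 3267.098 mm³

Profile (r,z), 5 vertices: (6.5,30) (9,18.5) (17,5) (17,20) (16.5,33)
edge 0: (6.5,30)→(9,18.5)  cross = 6.5·18.5 − 9·30 = -149.7500; (r_i+r_j)·cross = 15.5·-149.7500 = -2321.1250
edge 1: (9,18.5)→(17,5)  cross = 9·5 − 17·18.5 = -269.5000; (r_i+r_j)·cross = 26·-269.5000 = -7007.0000
edge 2: (17,5)→(17,20)  cross = 17·20 − 17·5 = 255.0000; (r_i+r_j)·cross = 34·255.0000 = 8670.0000
edge 3: (17,20)→(16.5,33)  cross = 17·33 − 16.5·20 = 231.0000; (r_i+r_j)·cross = 33.5·231.0000 = 7738.5000
edge 4: (16.5,33)→(6.5,30)  cross = 16.5·30 − 6.5·33 = 280.5000; (r_i+r_j)·cross = 23·280.5000 = 6451.5000
Σcross = 347.2500 → A = |Σcross|/2 = 173.6250 mm²
Σ(r_i+r_j)·cross = 13531.8750 → first moment M = |Σ|/6 = 2255.3125
R_c = M/A = 2255.3125/173.6250 = 12.9896 mm
θ = 83° = 1.448623 rad
V = θ·R_c·A = 1.448623·12.9896·173.6250 = 3267.098 mm³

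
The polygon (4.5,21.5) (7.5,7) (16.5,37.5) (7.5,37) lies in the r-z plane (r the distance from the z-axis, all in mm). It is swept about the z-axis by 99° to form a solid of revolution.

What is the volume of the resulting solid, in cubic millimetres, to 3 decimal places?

Volume = 2954.668 mm³

Profile (r,z), 4 vertices: (4.5,21.5) (7.5,7) (16.5,37.5) (7.5,37)
edge 0: (4.5,21.5)→(7.5,7)  cross = 4.5·7 − 7.5·21.5 = -129.7500; (r_i+r_j)·cross = 12·-129.7500 = -1557.0000
edge 1: (7.5,7)→(16.5,37.5)  cross = 7.5·37.5 − 16.5·7 = 165.7500; (r_i+r_j)·cross = 24·165.7500 = 3978.0000
edge 2: (16.5,37.5)→(7.5,37)  cross = 16.5·37 − 7.5·37.5 = 329.2500; (r_i+r_j)·cross = 24·329.2500 = 7902.0000
edge 3: (7.5,37)→(4.5,21.5)  cross = 7.5·21.5 − 4.5·37 = -5.2500; (r_i+r_j)·cross = 12·-5.2500 = -63.0000
Σcross = 360.0000 → A = |Σcross|/2 = 180.0000 mm²
Σ(r_i+r_j)·cross = 10260.0000 → first moment M = |Σ|/6 = 1710.0000
R_c = M/A = 1710.0000/180.0000 = 9.5000 mm
θ = 99° = 1.727876 rad
V = θ·R_c·A = 1.727876·9.5000·180.0000 = 2954.668 mm³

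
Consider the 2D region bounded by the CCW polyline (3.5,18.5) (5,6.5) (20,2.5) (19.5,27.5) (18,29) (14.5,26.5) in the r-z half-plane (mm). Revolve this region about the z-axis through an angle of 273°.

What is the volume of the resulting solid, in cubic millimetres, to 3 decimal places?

Volume = 18985.936 mm³

Profile (r,z), 6 vertices: (3.5,18.5) (5,6.5) (20,2.5) (19.5,27.5) (18,29) (14.5,26.5)
edge 0: (3.5,18.5)→(5,6.5)  cross = 3.5·6.5 − 5·18.5 = -69.7500; (r_i+r_j)·cross = 8.5·-69.7500 = -592.8750
edge 1: (5,6.5)→(20,2.5)  cross = 5·2.5 − 20·6.5 = -117.5000; (r_i+r_j)·cross = 25·-117.5000 = -2937.5000
edge 2: (20,2.5)→(19.5,27.5)  cross = 20·27.5 − 19.5·2.5 = 501.2500; (r_i+r_j)·cross = 39.5·501.2500 = 19799.3750
edge 3: (19.5,27.5)→(18,29)  cross = 19.5·29 − 18·27.5 = 70.5000; (r_i+r_j)·cross = 37.5·70.5000 = 2643.7500
edge 4: (18,29)→(14.5,26.5)  cross = 18·26.5 − 14.5·29 = 56.5000; (r_i+r_j)·cross = 32.5·56.5000 = 1836.2500
edge 5: (14.5,26.5)→(3.5,18.5)  cross = 14.5·18.5 − 3.5·26.5 = 175.5000; (r_i+r_j)·cross = 18·175.5000 = 3159.0000
Σcross = 616.5000 → A = |Σcross|/2 = 308.2500 mm²
Σ(r_i+r_j)·cross = 23908.0000 → first moment M = |Σ|/6 = 3984.6667
R_c = M/A = 3984.6667/308.2500 = 12.9267 mm
θ = 273° = 4.764749 rad
V = θ·R_c·A = 4.764749·12.9267·308.2500 = 18985.936 mm³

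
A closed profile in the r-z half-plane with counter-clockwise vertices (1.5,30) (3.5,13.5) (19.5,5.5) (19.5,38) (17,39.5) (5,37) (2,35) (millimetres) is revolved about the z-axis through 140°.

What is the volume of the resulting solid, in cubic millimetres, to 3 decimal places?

Volume = 13618.986 mm³

Profile (r,z), 7 vertices: (1.5,30) (3.5,13.5) (19.5,5.5) (19.5,38) (17,39.5) (5,37) (2,35)
edge 0: (1.5,30)→(3.5,13.5)  cross = 1.5·13.5 − 3.5·30 = -84.7500; (r_i+r_j)·cross = 5·-84.7500 = -423.7500
edge 1: (3.5,13.5)→(19.5,5.5)  cross = 3.5·5.5 − 19.5·13.5 = -244.0000; (r_i+r_j)·cross = 23·-244.0000 = -5612.0000
edge 2: (19.5,5.5)→(19.5,38)  cross = 19.5·38 − 19.5·5.5 = 633.7500; (r_i+r_j)·cross = 39·633.7500 = 24716.2500
edge 3: (19.5,38)→(17,39.5)  cross = 19.5·39.5 − 17·38 = 124.2500; (r_i+r_j)·cross = 36.5·124.2500 = 4535.1250
edge 4: (17,39.5)→(5,37)  cross = 17·37 − 5·39.5 = 431.5000; (r_i+r_j)·cross = 22·431.5000 = 9493.0000
edge 5: (5,37)→(2,35)  cross = 5·35 − 2·37 = 101.0000; (r_i+r_j)·cross = 7·101.0000 = 707.0000
edge 6: (2,35)→(1.5,30)  cross = 2·30 − 1.5·35 = 7.5000; (r_i+r_j)·cross = 3.5·7.5000 = 26.2500
Σcross = 969.2500 → A = |Σcross|/2 = 484.6250 mm²
Σ(r_i+r_j)·cross = 33441.8750 → first moment M = |Σ|/6 = 5573.6458
R_c = M/A = 5573.6458/484.6250 = 11.5009 mm
θ = 140° = 2.443461 rad
V = θ·R_c·A = 2.443461·11.5009·484.6250 = 13618.986 mm³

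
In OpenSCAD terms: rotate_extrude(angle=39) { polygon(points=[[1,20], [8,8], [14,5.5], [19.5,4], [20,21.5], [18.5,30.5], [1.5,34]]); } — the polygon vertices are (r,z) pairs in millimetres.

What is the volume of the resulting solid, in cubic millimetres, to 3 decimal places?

Profile (r,z), 7 vertices: (1,20) (8,8) (14,5.5) (19.5,4) (20,21.5) (18.5,30.5) (1.5,34)
edge 0: (1,20)→(8,8)  cross = 1·8 − 8·20 = -152.0000; (r_i+r_j)·cross = 9·-152.0000 = -1368.0000
edge 1: (8,8)→(14,5.5)  cross = 8·5.5 − 14·8 = -68.0000; (r_i+r_j)·cross = 22·-68.0000 = -1496.0000
edge 2: (14,5.5)→(19.5,4)  cross = 14·4 − 19.5·5.5 = -51.2500; (r_i+r_j)·cross = 33.5·-51.2500 = -1716.8750
edge 3: (19.5,4)→(20,21.5)  cross = 19.5·21.5 − 20·4 = 339.2500; (r_i+r_j)·cross = 39.5·339.2500 = 13400.3750
edge 4: (20,21.5)→(18.5,30.5)  cross = 20·30.5 − 18.5·21.5 = 212.2500; (r_i+r_j)·cross = 38.5·212.2500 = 8171.6250
edge 5: (18.5,30.5)→(1.5,34)  cross = 18.5·34 − 1.5·30.5 = 583.2500; (r_i+r_j)·cross = 20·583.2500 = 11665.0000
edge 6: (1.5,34)→(1,20)  cross = 1.5·20 − 1·34 = -4.0000; (r_i+r_j)·cross = 2.5·-4.0000 = -10.0000
Σcross = 859.5000 → A = |Σcross|/2 = 429.7500 mm²
Σ(r_i+r_j)·cross = 28646.1250 → first moment M = |Σ|/6 = 4774.3542
R_c = M/A = 4774.3542/429.7500 = 11.1096 mm
θ = 39° = 0.680678 rad
V = θ·R_c·A = 0.680678·11.1096·429.7500 = 3249.800 mm³

Volume = 3249.800 mm³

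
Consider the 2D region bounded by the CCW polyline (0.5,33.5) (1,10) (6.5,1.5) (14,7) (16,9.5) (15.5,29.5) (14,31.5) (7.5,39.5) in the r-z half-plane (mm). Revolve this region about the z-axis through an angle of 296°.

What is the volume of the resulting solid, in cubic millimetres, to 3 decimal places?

Profile (r,z), 8 vertices: (0.5,33.5) (1,10) (6.5,1.5) (14,7) (16,9.5) (15.5,29.5) (14,31.5) (7.5,39.5)
edge 0: (0.5,33.5)→(1,10)  cross = 0.5·10 − 1·33.5 = -28.5000; (r_i+r_j)·cross = 1.5·-28.5000 = -42.7500
edge 1: (1,10)→(6.5,1.5)  cross = 1·1.5 − 6.5·10 = -63.5000; (r_i+r_j)·cross = 7.5·-63.5000 = -476.2500
edge 2: (6.5,1.5)→(14,7)  cross = 6.5·7 − 14·1.5 = 24.5000; (r_i+r_j)·cross = 20.5·24.5000 = 502.2500
edge 3: (14,7)→(16,9.5)  cross = 14·9.5 − 16·7 = 21.0000; (r_i+r_j)·cross = 30·21.0000 = 630.0000
edge 4: (16,9.5)→(15.5,29.5)  cross = 16·29.5 − 15.5·9.5 = 324.7500; (r_i+r_j)·cross = 31.5·324.7500 = 10229.6250
edge 5: (15.5,29.5)→(14,31.5)  cross = 15.5·31.5 − 14·29.5 = 75.2500; (r_i+r_j)·cross = 29.5·75.2500 = 2219.8750
edge 6: (14,31.5)→(7.5,39.5)  cross = 14·39.5 − 7.5·31.5 = 316.7500; (r_i+r_j)·cross = 21.5·316.7500 = 6810.1250
edge 7: (7.5,39.5)→(0.5,33.5)  cross = 7.5·33.5 − 0.5·39.5 = 231.5000; (r_i+r_j)·cross = 8·231.5000 = 1852.0000
Σcross = 901.7500 → A = |Σcross|/2 = 450.8750 mm²
Σ(r_i+r_j)·cross = 21724.8750 → first moment M = |Σ|/6 = 3620.8125
R_c = M/A = 3620.8125/450.8750 = 8.0306 mm
θ = 296° = 5.166175 rad
V = θ·R_c·A = 5.166175·8.0306·450.8750 = 18705.750 mm³

Volume = 18705.750 mm³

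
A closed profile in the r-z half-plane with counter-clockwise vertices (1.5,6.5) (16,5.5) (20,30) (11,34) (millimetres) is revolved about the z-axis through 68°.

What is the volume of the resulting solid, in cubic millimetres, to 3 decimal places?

Volume = 4500.164 mm³

Profile (r,z), 4 vertices: (1.5,6.5) (16,5.5) (20,30) (11,34)
edge 0: (1.5,6.5)→(16,5.5)  cross = 1.5·5.5 − 16·6.5 = -95.7500; (r_i+r_j)·cross = 17.5·-95.7500 = -1675.6250
edge 1: (16,5.5)→(20,30)  cross = 16·30 − 20·5.5 = 370.0000; (r_i+r_j)·cross = 36·370.0000 = 13320.0000
edge 2: (20,30)→(11,34)  cross = 20·34 − 11·30 = 350.0000; (r_i+r_j)·cross = 31·350.0000 = 10850.0000
edge 3: (11,34)→(1.5,6.5)  cross = 11·6.5 − 1.5·34 = 20.5000; (r_i+r_j)·cross = 12.5·20.5000 = 256.2500
Σcross = 644.7500 → A = |Σcross|/2 = 322.3750 mm²
Σ(r_i+r_j)·cross = 22750.6250 → first moment M = |Σ|/6 = 3791.7708
R_c = M/A = 3791.7708/322.3750 = 11.7620 mm
θ = 68° = 1.186824 rad
V = θ·R_c·A = 1.186824·11.7620·322.3750 = 4500.164 mm³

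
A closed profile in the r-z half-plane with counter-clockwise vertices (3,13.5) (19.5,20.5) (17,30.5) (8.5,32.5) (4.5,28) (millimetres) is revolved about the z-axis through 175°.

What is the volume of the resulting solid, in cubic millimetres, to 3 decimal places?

Profile (r,z), 5 vertices: (3,13.5) (19.5,20.5) (17,30.5) (8.5,32.5) (4.5,28)
edge 0: (3,13.5)→(19.5,20.5)  cross = 3·20.5 − 19.5·13.5 = -201.7500; (r_i+r_j)·cross = 22.5·-201.7500 = -4539.3750
edge 1: (19.5,20.5)→(17,30.5)  cross = 19.5·30.5 − 17·20.5 = 246.2500; (r_i+r_j)·cross = 36.5·246.2500 = 8988.1250
edge 2: (17,30.5)→(8.5,32.5)  cross = 17·32.5 − 8.5·30.5 = 293.2500; (r_i+r_j)·cross = 25.5·293.2500 = 7477.8750
edge 3: (8.5,32.5)→(4.5,28)  cross = 8.5·28 − 4.5·32.5 = 91.7500; (r_i+r_j)·cross = 13·91.7500 = 1192.7500
edge 4: (4.5,28)→(3,13.5)  cross = 4.5·13.5 − 3·28 = -23.2500; (r_i+r_j)·cross = 7.5·-23.2500 = -174.3750
Σcross = 406.2500 → A = |Σcross|/2 = 203.1250 mm²
Σ(r_i+r_j)·cross = 12945.0000 → first moment M = |Σ|/6 = 2157.5000
R_c = M/A = 2157.5000/203.1250 = 10.6215 mm
θ = 175° = 3.054326 rad
V = θ·R_c·A = 3.054326·10.6215·203.1250 = 6589.709 mm³

Volume = 6589.709 mm³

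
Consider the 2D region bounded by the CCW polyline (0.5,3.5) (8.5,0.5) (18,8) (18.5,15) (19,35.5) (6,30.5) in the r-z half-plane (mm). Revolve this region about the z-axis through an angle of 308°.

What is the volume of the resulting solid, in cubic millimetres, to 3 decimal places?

Profile (r,z), 6 vertices: (0.5,3.5) (8.5,0.5) (18,8) (18.5,15) (19,35.5) (6,30.5)
edge 0: (0.5,3.5)→(8.5,0.5)  cross = 0.5·0.5 − 8.5·3.5 = -29.5000; (r_i+r_j)·cross = 9·-29.5000 = -265.5000
edge 1: (8.5,0.5)→(18,8)  cross = 8.5·8 − 18·0.5 = 59.0000; (r_i+r_j)·cross = 26.5·59.0000 = 1563.5000
edge 2: (18,8)→(18.5,15)  cross = 18·15 − 18.5·8 = 122.0000; (r_i+r_j)·cross = 36.5·122.0000 = 4453.0000
edge 3: (18.5,15)→(19,35.5)  cross = 18.5·35.5 − 19·15 = 371.7500; (r_i+r_j)·cross = 37.5·371.7500 = 13940.6250
edge 4: (19,35.5)→(6,30.5)  cross = 19·30.5 − 6·35.5 = 366.5000; (r_i+r_j)·cross = 25·366.5000 = 9162.5000
edge 5: (6,30.5)→(0.5,3.5)  cross = 6·3.5 − 0.5·30.5 = 5.7500; (r_i+r_j)·cross = 6.5·5.7500 = 37.3750
Σcross = 895.5000 → A = |Σcross|/2 = 447.7500 mm²
Σ(r_i+r_j)·cross = 28891.5000 → first moment M = |Σ|/6 = 4815.2500
R_c = M/A = 4815.2500/447.7500 = 10.7543 mm
θ = 308° = 5.375614 rad
V = θ·R_c·A = 5.375614·10.7543·447.7500 = 25884.926 mm³

Volume = 25884.926 mm³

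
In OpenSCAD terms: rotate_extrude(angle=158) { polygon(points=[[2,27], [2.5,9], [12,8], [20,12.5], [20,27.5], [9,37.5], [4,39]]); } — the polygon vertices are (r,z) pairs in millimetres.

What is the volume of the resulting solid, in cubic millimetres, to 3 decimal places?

Profile (r,z), 7 vertices: (2,27) (2.5,9) (12,8) (20,12.5) (20,27.5) (9,37.5) (4,39)
edge 0: (2,27)→(2.5,9)  cross = 2·9 − 2.5·27 = -49.5000; (r_i+r_j)·cross = 4.5·-49.5000 = -222.7500
edge 1: (2.5,9)→(12,8)  cross = 2.5·8 − 12·9 = -88.0000; (r_i+r_j)·cross = 14.5·-88.0000 = -1276.0000
edge 2: (12,8)→(20,12.5)  cross = 12·12.5 − 20·8 = -10.0000; (r_i+r_j)·cross = 32·-10.0000 = -320.0000
edge 3: (20,12.5)→(20,27.5)  cross = 20·27.5 − 20·12.5 = 300.0000; (r_i+r_j)·cross = 40·300.0000 = 12000.0000
edge 4: (20,27.5)→(9,37.5)  cross = 20·37.5 − 9·27.5 = 502.5000; (r_i+r_j)·cross = 29·502.5000 = 14572.5000
edge 5: (9,37.5)→(4,39)  cross = 9·39 − 4·37.5 = 201.0000; (r_i+r_j)·cross = 13·201.0000 = 2613.0000
edge 6: (4,39)→(2,27)  cross = 4·27 − 2·39 = 30.0000; (r_i+r_j)·cross = 6·30.0000 = 180.0000
Σcross = 886.0000 → A = |Σcross|/2 = 443.0000 mm²
Σ(r_i+r_j)·cross = 27546.7500 → first moment M = |Σ|/6 = 4591.1250
R_c = M/A = 4591.1250/443.0000 = 10.3637 mm
θ = 158° = 2.757620 rad
V = θ·R_c·A = 2.757620·10.3637·443.0000 = 12660.579 mm³

Volume = 12660.579 mm³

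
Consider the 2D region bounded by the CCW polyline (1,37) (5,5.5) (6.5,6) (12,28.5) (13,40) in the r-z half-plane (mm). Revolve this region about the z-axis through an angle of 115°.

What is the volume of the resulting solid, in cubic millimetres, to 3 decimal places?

Profile (r,z), 5 vertices: (1,37) (5,5.5) (6.5,6) (12,28.5) (13,40)
edge 0: (1,37)→(5,5.5)  cross = 1·5.5 − 5·37 = -179.5000; (r_i+r_j)·cross = 6·-179.5000 = -1077.0000
edge 1: (5,5.5)→(6.5,6)  cross = 5·6 − 6.5·5.5 = -5.7500; (r_i+r_j)·cross = 11.5·-5.7500 = -66.1250
edge 2: (6.5,6)→(12,28.5)  cross = 6.5·28.5 − 12·6 = 113.2500; (r_i+r_j)·cross = 18.5·113.2500 = 2095.1250
edge 3: (12,28.5)→(13,40)  cross = 12·40 − 13·28.5 = 109.5000; (r_i+r_j)·cross = 25·109.5000 = 2737.5000
edge 4: (13,40)→(1,37)  cross = 13·37 − 1·40 = 441.0000; (r_i+r_j)·cross = 14·441.0000 = 6174.0000
Σcross = 478.5000 → A = |Σcross|/2 = 239.2500 mm²
Σ(r_i+r_j)·cross = 9863.5000 → first moment M = |Σ|/6 = 1643.9167
R_c = M/A = 1643.9167/239.2500 = 6.8711 mm
θ = 115° = 2.007129 rad
V = θ·R_c·A = 2.007129·6.8711·239.2500 = 3299.552 mm³

Volume = 3299.552 mm³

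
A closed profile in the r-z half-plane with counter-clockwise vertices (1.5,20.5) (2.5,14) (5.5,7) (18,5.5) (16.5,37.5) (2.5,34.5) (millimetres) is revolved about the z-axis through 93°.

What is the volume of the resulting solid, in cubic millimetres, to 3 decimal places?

Profile (r,z), 6 vertices: (1.5,20.5) (2.5,14) (5.5,7) (18,5.5) (16.5,37.5) (2.5,34.5)
edge 0: (1.5,20.5)→(2.5,14)  cross = 1.5·14 − 2.5·20.5 = -30.2500; (r_i+r_j)·cross = 4·-30.2500 = -121.0000
edge 1: (2.5,14)→(5.5,7)  cross = 2.5·7 − 5.5·14 = -59.5000; (r_i+r_j)·cross = 8·-59.5000 = -476.0000
edge 2: (5.5,7)→(18,5.5)  cross = 5.5·5.5 − 18·7 = -95.7500; (r_i+r_j)·cross = 23.5·-95.7500 = -2250.1250
edge 3: (18,5.5)→(16.5,37.5)  cross = 18·37.5 − 16.5·5.5 = 584.2500; (r_i+r_j)·cross = 34.5·584.2500 = 20156.6250
edge 4: (16.5,37.5)→(2.5,34.5)  cross = 16.5·34.5 − 2.5·37.5 = 475.5000; (r_i+r_j)·cross = 19·475.5000 = 9034.5000
edge 5: (2.5,34.5)→(1.5,20.5)  cross = 2.5·20.5 − 1.5·34.5 = -0.5000; (r_i+r_j)·cross = 4·-0.5000 = -2.0000
Σcross = 873.7500 → A = |Σcross|/2 = 436.8750 mm²
Σ(r_i+r_j)·cross = 26342.0000 → first moment M = |Σ|/6 = 4390.3333
R_c = M/A = 4390.3333/436.8750 = 10.0494 mm
θ = 93° = 1.623156 rad
V = θ·R_c·A = 1.623156·10.0494·436.8750 = 7126.197 mm³

Volume = 7126.197 mm³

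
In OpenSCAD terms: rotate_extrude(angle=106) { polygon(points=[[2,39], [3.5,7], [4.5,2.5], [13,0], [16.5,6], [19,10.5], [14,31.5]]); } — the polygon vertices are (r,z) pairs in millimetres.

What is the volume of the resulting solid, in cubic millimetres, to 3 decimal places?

Profile (r,z), 7 vertices: (2,39) (3.5,7) (4.5,2.5) (13,0) (16.5,6) (19,10.5) (14,31.5)
edge 0: (2,39)→(3.5,7)  cross = 2·7 − 3.5·39 = -122.5000; (r_i+r_j)·cross = 5.5·-122.5000 = -673.7500
edge 1: (3.5,7)→(4.5,2.5)  cross = 3.5·2.5 − 4.5·7 = -22.7500; (r_i+r_j)·cross = 8·-22.7500 = -182.0000
edge 2: (4.5,2.5)→(13,0)  cross = 4.5·0 − 13·2.5 = -32.5000; (r_i+r_j)·cross = 17.5·-32.5000 = -568.7500
edge 3: (13,0)→(16.5,6)  cross = 13·6 − 16.5·0 = 78.0000; (r_i+r_j)·cross = 29.5·78.0000 = 2301.0000
edge 4: (16.5,6)→(19,10.5)  cross = 16.5·10.5 − 19·6 = 59.2500; (r_i+r_j)·cross = 35.5·59.2500 = 2103.3750
edge 5: (19,10.5)→(14,31.5)  cross = 19·31.5 − 14·10.5 = 451.5000; (r_i+r_j)·cross = 33·451.5000 = 14899.5000
edge 6: (14,31.5)→(2,39)  cross = 14·39 − 2·31.5 = 483.0000; (r_i+r_j)·cross = 16·483.0000 = 7728.0000
Σcross = 894.0000 → A = |Σcross|/2 = 447.0000 mm²
Σ(r_i+r_j)·cross = 25607.3750 → first moment M = |Σ|/6 = 4267.8958
R_c = M/A = 4267.8958/447.0000 = 9.5479 mm
θ = 106° = 1.850049 rad
V = θ·R_c·A = 1.850049·9.5479·447.0000 = 7895.816 mm³

Volume = 7895.816 mm³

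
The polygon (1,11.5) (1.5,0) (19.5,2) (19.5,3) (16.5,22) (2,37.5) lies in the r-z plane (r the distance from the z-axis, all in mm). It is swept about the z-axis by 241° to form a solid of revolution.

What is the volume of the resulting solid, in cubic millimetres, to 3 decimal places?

Profile (r,z), 6 vertices: (1,11.5) (1.5,0) (19.5,2) (19.5,3) (16.5,22) (2,37.5)
edge 0: (1,11.5)→(1.5,0)  cross = 1·0 − 1.5·11.5 = -17.2500; (r_i+r_j)·cross = 2.5·-17.2500 = -43.1250
edge 1: (1.5,0)→(19.5,2)  cross = 1.5·2 − 19.5·0 = 3.0000; (r_i+r_j)·cross = 21·3.0000 = 63.0000
edge 2: (19.5,2)→(19.5,3)  cross = 19.5·3 − 19.5·2 = 19.5000; (r_i+r_j)·cross = 39·19.5000 = 760.5000
edge 3: (19.5,3)→(16.5,22)  cross = 19.5·22 − 16.5·3 = 379.5000; (r_i+r_j)·cross = 36·379.5000 = 13662.0000
edge 4: (16.5,22)→(2,37.5)  cross = 16.5·37.5 − 2·22 = 574.7500; (r_i+r_j)·cross = 18.5·574.7500 = 10632.8750
edge 5: (2,37.5)→(1,11.5)  cross = 2·11.5 − 1·37.5 = -14.5000; (r_i+r_j)·cross = 3·-14.5000 = -43.5000
Σcross = 945.0000 → A = |Σcross|/2 = 472.5000 mm²
Σ(r_i+r_j)·cross = 25031.7500 → first moment M = |Σ|/6 = 4171.9583
R_c = M/A = 4171.9583/472.5000 = 8.8295 mm
θ = 241° = 4.206243 rad
V = θ·R_c·A = 4.206243·8.8295·472.5000 = 17548.273 mm³

Volume = 17548.273 mm³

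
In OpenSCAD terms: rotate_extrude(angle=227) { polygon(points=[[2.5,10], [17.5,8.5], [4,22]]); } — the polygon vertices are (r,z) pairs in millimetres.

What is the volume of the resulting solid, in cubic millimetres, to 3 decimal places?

Profile (r,z), 3 vertices: (2.5,10) (17.5,8.5) (4,22)
edge 0: (2.5,10)→(17.5,8.5)  cross = 2.5·8.5 − 17.5·10 = -153.7500; (r_i+r_j)·cross = 20·-153.7500 = -3075.0000
edge 1: (17.5,8.5)→(4,22)  cross = 17.5·22 − 4·8.5 = 351.0000; (r_i+r_j)·cross = 21.5·351.0000 = 7546.5000
edge 2: (4,22)→(2.5,10)  cross = 4·10 − 2.5·22 = -15.0000; (r_i+r_j)·cross = 6.5·-15.0000 = -97.5000
Σcross = 182.2500 → A = |Σcross|/2 = 91.1250 mm²
Σ(r_i+r_j)·cross = 4374.0000 → first moment M = |Σ|/6 = 729.0000
R_c = M/A = 729.0000/91.1250 = 8.0000 mm
θ = 227° = 3.961897 rad
V = θ·R_c·A = 3.961897·8.0000·91.1250 = 2888.223 mm³

Volume = 2888.223 mm³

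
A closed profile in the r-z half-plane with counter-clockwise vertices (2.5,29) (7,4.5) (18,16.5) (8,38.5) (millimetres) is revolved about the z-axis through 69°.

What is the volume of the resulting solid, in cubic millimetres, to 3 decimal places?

Profile (r,z), 4 vertices: (2.5,29) (7,4.5) (18,16.5) (8,38.5)
edge 0: (2.5,29)→(7,4.5)  cross = 2.5·4.5 − 7·29 = -191.7500; (r_i+r_j)·cross = 9.5·-191.7500 = -1821.6250
edge 1: (7,4.5)→(18,16.5)  cross = 7·16.5 − 18·4.5 = 34.5000; (r_i+r_j)·cross = 25·34.5000 = 862.5000
edge 2: (18,16.5)→(8,38.5)  cross = 18·38.5 − 8·16.5 = 561.0000; (r_i+r_j)·cross = 26·561.0000 = 14586.0000
edge 3: (8,38.5)→(2.5,29)  cross = 8·29 − 2.5·38.5 = 135.7500; (r_i+r_j)·cross = 10.5·135.7500 = 1425.3750
Σcross = 539.5000 → A = |Σcross|/2 = 269.7500 mm²
Σ(r_i+r_j)·cross = 15052.2500 → first moment M = |Σ|/6 = 2508.7083
R_c = M/A = 2508.7083/269.7500 = 9.3001 mm
θ = 69° = 1.204277 rad
V = θ·R_c·A = 1.204277·9.3001·269.7500 = 3021.180 mm³

Volume = 3021.180 mm³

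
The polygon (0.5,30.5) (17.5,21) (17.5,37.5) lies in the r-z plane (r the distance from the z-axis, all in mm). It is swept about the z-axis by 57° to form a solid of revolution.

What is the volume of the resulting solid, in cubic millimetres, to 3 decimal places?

Volume = 1651.057 mm³

Profile (r,z), 3 vertices: (0.5,30.5) (17.5,21) (17.5,37.5)
edge 0: (0.5,30.5)→(17.5,21)  cross = 0.5·21 − 17.5·30.5 = -523.2500; (r_i+r_j)·cross = 18·-523.2500 = -9418.5000
edge 1: (17.5,21)→(17.5,37.5)  cross = 17.5·37.5 − 17.5·21 = 288.7500; (r_i+r_j)·cross = 35·288.7500 = 10106.2500
edge 2: (17.5,37.5)→(0.5,30.5)  cross = 17.5·30.5 − 0.5·37.5 = 515.0000; (r_i+r_j)·cross = 18·515.0000 = 9270.0000
Σcross = 280.5000 → A = |Σcross|/2 = 140.2500 mm²
Σ(r_i+r_j)·cross = 9957.7500 → first moment M = |Σ|/6 = 1659.6250
R_c = M/A = 1659.6250/140.2500 = 11.8333 mm
θ = 57° = 0.994838 rad
V = θ·R_c·A = 0.994838·11.8333·140.2500 = 1651.057 mm³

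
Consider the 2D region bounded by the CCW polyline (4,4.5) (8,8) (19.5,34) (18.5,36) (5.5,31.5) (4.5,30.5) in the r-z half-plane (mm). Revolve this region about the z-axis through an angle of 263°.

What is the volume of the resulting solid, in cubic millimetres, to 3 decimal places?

Volume = 11127.544 mm³

Profile (r,z), 6 vertices: (4,4.5) (8,8) (19.5,34) (18.5,36) (5.5,31.5) (4.5,30.5)
edge 0: (4,4.5)→(8,8)  cross = 4·8 − 8·4.5 = -4.0000; (r_i+r_j)·cross = 12·-4.0000 = -48.0000
edge 1: (8,8)→(19.5,34)  cross = 8·34 − 19.5·8 = 116.0000; (r_i+r_j)·cross = 27.5·116.0000 = 3190.0000
edge 2: (19.5,34)→(18.5,36)  cross = 19.5·36 − 18.5·34 = 73.0000; (r_i+r_j)·cross = 38·73.0000 = 2774.0000
edge 3: (18.5,36)→(5.5,31.5)  cross = 18.5·31.5 − 5.5·36 = 384.7500; (r_i+r_j)·cross = 24·384.7500 = 9234.0000
edge 4: (5.5,31.5)→(4.5,30.5)  cross = 5.5·30.5 − 4.5·31.5 = 26.0000; (r_i+r_j)·cross = 10·26.0000 = 260.0000
edge 5: (4.5,30.5)→(4,4.5)  cross = 4.5·4.5 − 4·30.5 = -101.7500; (r_i+r_j)·cross = 8.5·-101.7500 = -864.8750
Σcross = 494.0000 → A = |Σcross|/2 = 247.0000 mm²
Σ(r_i+r_j)·cross = 14545.1250 → first moment M = |Σ|/6 = 2424.1875
R_c = M/A = 2424.1875/247.0000 = 9.8145 mm
θ = 263° = 4.590216 rad
V = θ·R_c·A = 4.590216·9.8145·247.0000 = 11127.544 mm³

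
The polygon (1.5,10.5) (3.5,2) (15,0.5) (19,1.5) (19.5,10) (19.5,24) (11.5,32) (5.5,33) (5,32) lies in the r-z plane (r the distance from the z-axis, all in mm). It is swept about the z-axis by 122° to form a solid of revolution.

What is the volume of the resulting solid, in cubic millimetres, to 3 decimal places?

Profile (r,z), 9 vertices: (1.5,10.5) (3.5,2) (15,0.5) (19,1.5) (19.5,10) (19.5,24) (11.5,32) (5.5,33) (5,32)
edge 0: (1.5,10.5)→(3.5,2)  cross = 1.5·2 − 3.5·10.5 = -33.7500; (r_i+r_j)·cross = 5·-33.7500 = -168.7500
edge 1: (3.5,2)→(15,0.5)  cross = 3.5·0.5 − 15·2 = -28.2500; (r_i+r_j)·cross = 18.5·-28.2500 = -522.6250
edge 2: (15,0.5)→(19,1.5)  cross = 15·1.5 − 19·0.5 = 13.0000; (r_i+r_j)·cross = 34·13.0000 = 442.0000
edge 3: (19,1.5)→(19.5,10)  cross = 19·10 − 19.5·1.5 = 160.7500; (r_i+r_j)·cross = 38.5·160.7500 = 6188.8750
edge 4: (19.5,10)→(19.5,24)  cross = 19.5·24 − 19.5·10 = 273.0000; (r_i+r_j)·cross = 39·273.0000 = 10647.0000
edge 5: (19.5,24)→(11.5,32)  cross = 19.5·32 − 11.5·24 = 348.0000; (r_i+r_j)·cross = 31·348.0000 = 10788.0000
edge 6: (11.5,32)→(5.5,33)  cross = 11.5·33 − 5.5·32 = 203.5000; (r_i+r_j)·cross = 17·203.5000 = 3459.5000
edge 7: (5.5,33)→(5,32)  cross = 5.5·32 − 5·33 = 11.0000; (r_i+r_j)·cross = 10.5·11.0000 = 115.5000
edge 8: (5,32)→(1.5,10.5)  cross = 5·10.5 − 1.5·32 = 4.5000; (r_i+r_j)·cross = 6.5·4.5000 = 29.2500
Σcross = 951.7500 → A = |Σcross|/2 = 475.8750 mm²
Σ(r_i+r_j)·cross = 30978.7500 → first moment M = |Σ|/6 = 5163.1250
R_c = M/A = 5163.1250/475.8750 = 10.8498 mm
θ = 122° = 2.129302 rad
V = θ·R_c·A = 2.129302·10.8498·475.8750 = 10993.851 mm³

Volume = 10993.851 mm³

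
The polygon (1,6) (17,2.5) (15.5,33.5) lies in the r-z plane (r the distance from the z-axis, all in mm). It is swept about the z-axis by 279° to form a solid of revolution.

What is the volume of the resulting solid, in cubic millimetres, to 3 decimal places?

Volume = 13342.445 mm³

Profile (r,z), 3 vertices: (1,6) (17,2.5) (15.5,33.5)
edge 0: (1,6)→(17,2.5)  cross = 1·2.5 − 17·6 = -99.5000; (r_i+r_j)·cross = 18·-99.5000 = -1791.0000
edge 1: (17,2.5)→(15.5,33.5)  cross = 17·33.5 − 15.5·2.5 = 530.7500; (r_i+r_j)·cross = 32.5·530.7500 = 17249.3750
edge 2: (15.5,33.5)→(1,6)  cross = 15.5·6 − 1·33.5 = 59.5000; (r_i+r_j)·cross = 16.5·59.5000 = 981.7500
Σcross = 490.7500 → A = |Σcross|/2 = 245.3750 mm²
Σ(r_i+r_j)·cross = 16440.1250 → first moment M = |Σ|/6 = 2740.0208
R_c = M/A = 2740.0208/245.3750 = 11.1667 mm
θ = 279° = 4.869469 rad
V = θ·R_c·A = 4.869469·11.1667·245.3750 = 13342.445 mm³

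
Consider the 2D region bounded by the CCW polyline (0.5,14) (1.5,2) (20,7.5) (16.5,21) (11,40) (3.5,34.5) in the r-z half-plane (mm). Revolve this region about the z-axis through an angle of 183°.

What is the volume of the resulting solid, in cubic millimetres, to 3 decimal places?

Profile (r,z), 6 vertices: (0.5,14) (1.5,2) (20,7.5) (16.5,21) (11,40) (3.5,34.5)
edge 0: (0.5,14)→(1.5,2)  cross = 0.5·2 − 1.5·14 = -20.0000; (r_i+r_j)·cross = 2·-20.0000 = -40.0000
edge 1: (1.5,2)→(20,7.5)  cross = 1.5·7.5 − 20·2 = -28.7500; (r_i+r_j)·cross = 21.5·-28.7500 = -618.1250
edge 2: (20,7.5)→(16.5,21)  cross = 20·21 − 16.5·7.5 = 296.2500; (r_i+r_j)·cross = 36.5·296.2500 = 10813.1250
edge 3: (16.5,21)→(11,40)  cross = 16.5·40 − 11·21 = 429.0000; (r_i+r_j)·cross = 27.5·429.0000 = 11797.5000
edge 4: (11,40)→(3.5,34.5)  cross = 11·34.5 − 3.5·40 = 239.5000; (r_i+r_j)·cross = 14.5·239.5000 = 3472.7500
edge 5: (3.5,34.5)→(0.5,14)  cross = 3.5·14 − 0.5·34.5 = 31.7500; (r_i+r_j)·cross = 4·31.7500 = 127.0000
Σcross = 947.7500 → A = |Σcross|/2 = 473.8750 mm²
Σ(r_i+r_j)·cross = 25552.2500 → first moment M = |Σ|/6 = 4258.7083
R_c = M/A = 4258.7083/473.8750 = 8.9870 mm
θ = 183° = 3.193953 rad
V = θ·R_c·A = 3.193953·8.9870·473.8750 = 13602.112 mm³

Volume = 13602.112 mm³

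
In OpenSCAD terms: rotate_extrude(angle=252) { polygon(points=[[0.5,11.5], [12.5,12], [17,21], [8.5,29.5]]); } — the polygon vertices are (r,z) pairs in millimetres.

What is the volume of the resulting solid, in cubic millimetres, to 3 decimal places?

Profile (r,z), 4 vertices: (0.5,11.5) (12.5,12) (17,21) (8.5,29.5)
edge 0: (0.5,11.5)→(12.5,12)  cross = 0.5·12 − 12.5·11.5 = -137.7500; (r_i+r_j)·cross = 13·-137.7500 = -1790.7500
edge 1: (12.5,12)→(17,21)  cross = 12.5·21 − 17·12 = 58.5000; (r_i+r_j)·cross = 29.5·58.5000 = 1725.7500
edge 2: (17,21)→(8.5,29.5)  cross = 17·29.5 − 8.5·21 = 323.0000; (r_i+r_j)·cross = 25.5·323.0000 = 8236.5000
edge 3: (8.5,29.5)→(0.5,11.5)  cross = 8.5·11.5 − 0.5·29.5 = 83.0000; (r_i+r_j)·cross = 9·83.0000 = 747.0000
Σcross = 326.7500 → A = |Σcross|/2 = 163.3750 mm²
Σ(r_i+r_j)·cross = 8918.5000 → first moment M = |Σ|/6 = 1486.4167
R_c = M/A = 1486.4167/163.3750 = 9.0982 mm
θ = 252° = 4.398230 rad
V = θ·R_c·A = 4.398230·9.0982·163.3750 = 6537.602 mm³

Volume = 6537.602 mm³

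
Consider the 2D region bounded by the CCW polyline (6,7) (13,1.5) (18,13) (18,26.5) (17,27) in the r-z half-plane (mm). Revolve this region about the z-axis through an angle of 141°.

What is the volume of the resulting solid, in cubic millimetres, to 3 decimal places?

Volume = 4858.460 mm³

Profile (r,z), 5 vertices: (6,7) (13,1.5) (18,13) (18,26.5) (17,27)
edge 0: (6,7)→(13,1.5)  cross = 6·1.5 − 13·7 = -82.0000; (r_i+r_j)·cross = 19·-82.0000 = -1558.0000
edge 1: (13,1.5)→(18,13)  cross = 13·13 − 18·1.5 = 142.0000; (r_i+r_j)·cross = 31·142.0000 = 4402.0000
edge 2: (18,13)→(18,26.5)  cross = 18·26.5 − 18·13 = 243.0000; (r_i+r_j)·cross = 36·243.0000 = 8748.0000
edge 3: (18,26.5)→(17,27)  cross = 18·27 − 17·26.5 = 35.5000; (r_i+r_j)·cross = 35·35.5000 = 1242.5000
edge 4: (17,27)→(6,7)  cross = 17·7 − 6·27 = -43.0000; (r_i+r_j)·cross = 23·-43.0000 = -989.0000
Σcross = 295.5000 → A = |Σcross|/2 = 147.7500 mm²
Σ(r_i+r_j)·cross = 11845.5000 → first moment M = |Σ|/6 = 1974.2500
R_c = M/A = 1974.2500/147.7500 = 13.3621 mm
θ = 141° = 2.460914 rad
V = θ·R_c·A = 2.460914·13.3621·147.7500 = 4858.460 mm³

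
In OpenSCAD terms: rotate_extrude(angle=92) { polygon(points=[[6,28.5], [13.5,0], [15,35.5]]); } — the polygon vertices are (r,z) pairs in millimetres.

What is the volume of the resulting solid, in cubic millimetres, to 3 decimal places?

Profile (r,z), 3 vertices: (6,28.5) (13.5,0) (15,35.5)
edge 0: (6,28.5)→(13.5,0)  cross = 6·0 − 13.5·28.5 = -384.7500; (r_i+r_j)·cross = 19.5·-384.7500 = -7502.6250
edge 1: (13.5,0)→(15,35.5)  cross = 13.5·35.5 − 15·0 = 479.2500; (r_i+r_j)·cross = 28.5·479.2500 = 13658.6250
edge 2: (15,35.5)→(6,28.5)  cross = 15·28.5 − 6·35.5 = 214.5000; (r_i+r_j)·cross = 21·214.5000 = 4504.5000
Σcross = 309.0000 → A = |Σcross|/2 = 154.5000 mm²
Σ(r_i+r_j)·cross = 10660.5000 → first moment M = |Σ|/6 = 1776.7500
R_c = M/A = 1776.7500/154.5000 = 11.5000 mm
θ = 92° = 1.605703 rad
V = θ·R_c·A = 1.605703·11.5000·154.5000 = 2852.933 mm³

Volume = 2852.933 mm³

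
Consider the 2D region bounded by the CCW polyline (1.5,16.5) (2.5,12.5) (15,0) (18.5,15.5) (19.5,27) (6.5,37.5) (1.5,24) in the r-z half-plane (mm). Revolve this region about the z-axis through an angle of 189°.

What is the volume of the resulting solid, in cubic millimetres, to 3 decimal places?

Volume = 14913.710 mm³

Profile (r,z), 7 vertices: (1.5,16.5) (2.5,12.5) (15,0) (18.5,15.5) (19.5,27) (6.5,37.5) (1.5,24)
edge 0: (1.5,16.5)→(2.5,12.5)  cross = 1.5·12.5 − 2.5·16.5 = -22.5000; (r_i+r_j)·cross = 4·-22.5000 = -90.0000
edge 1: (2.5,12.5)→(15,0)  cross = 2.5·0 − 15·12.5 = -187.5000; (r_i+r_j)·cross = 17.5·-187.5000 = -3281.2500
edge 2: (15,0)→(18.5,15.5)  cross = 15·15.5 − 18.5·0 = 232.5000; (r_i+r_j)·cross = 33.5·232.5000 = 7788.7500
edge 3: (18.5,15.5)→(19.5,27)  cross = 18.5·27 − 19.5·15.5 = 197.2500; (r_i+r_j)·cross = 38·197.2500 = 7495.5000
edge 4: (19.5,27)→(6.5,37.5)  cross = 19.5·37.5 − 6.5·27 = 555.7500; (r_i+r_j)·cross = 26·555.7500 = 14449.5000
edge 5: (6.5,37.5)→(1.5,24)  cross = 6.5·24 − 1.5·37.5 = 99.7500; (r_i+r_j)·cross = 8·99.7500 = 798.0000
edge 6: (1.5,24)→(1.5,16.5)  cross = 1.5·16.5 − 1.5·24 = -11.2500; (r_i+r_j)·cross = 3·-11.2500 = -33.7500
Σcross = 864.0000 → A = |Σcross|/2 = 432.0000 mm²
Σ(r_i+r_j)·cross = 27126.7500 → first moment M = |Σ|/6 = 4521.1250
R_c = M/A = 4521.1250/432.0000 = 10.4656 mm
θ = 189° = 3.298672 rad
V = θ·R_c·A = 3.298672·10.4656·432.0000 = 14913.710 mm³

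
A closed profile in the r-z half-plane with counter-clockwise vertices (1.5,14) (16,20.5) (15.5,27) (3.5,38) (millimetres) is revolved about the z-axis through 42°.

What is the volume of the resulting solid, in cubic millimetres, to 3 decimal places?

Volume = 1169.501 mm³

Profile (r,z), 4 vertices: (1.5,14) (16,20.5) (15.5,27) (3.5,38)
edge 0: (1.5,14)→(16,20.5)  cross = 1.5·20.5 − 16·14 = -193.2500; (r_i+r_j)·cross = 17.5·-193.2500 = -3381.8750
edge 1: (16,20.5)→(15.5,27)  cross = 16·27 − 15.5·20.5 = 114.2500; (r_i+r_j)·cross = 31.5·114.2500 = 3598.8750
edge 2: (15.5,27)→(3.5,38)  cross = 15.5·38 − 3.5·27 = 494.5000; (r_i+r_j)·cross = 19·494.5000 = 9395.5000
edge 3: (3.5,38)→(1.5,14)  cross = 3.5·14 − 1.5·38 = -8.0000; (r_i+r_j)·cross = 5·-8.0000 = -40.0000
Σcross = 407.5000 → A = |Σcross|/2 = 203.7500 mm²
Σ(r_i+r_j)·cross = 9572.5000 → first moment M = |Σ|/6 = 1595.4167
R_c = M/A = 1595.4167/203.7500 = 7.8303 mm
θ = 42° = 0.733038 rad
V = θ·R_c·A = 0.733038·7.8303·203.7500 = 1169.501 mm³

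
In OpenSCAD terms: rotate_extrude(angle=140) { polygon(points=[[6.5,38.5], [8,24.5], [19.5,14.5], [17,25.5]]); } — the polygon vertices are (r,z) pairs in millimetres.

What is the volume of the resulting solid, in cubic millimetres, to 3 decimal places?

Volume = 3475.009 mm³

Profile (r,z), 4 vertices: (6.5,38.5) (8,24.5) (19.5,14.5) (17,25.5)
edge 0: (6.5,38.5)→(8,24.5)  cross = 6.5·24.5 − 8·38.5 = -148.7500; (r_i+r_j)·cross = 14.5·-148.7500 = -2156.8750
edge 1: (8,24.5)→(19.5,14.5)  cross = 8·14.5 − 19.5·24.5 = -361.7500; (r_i+r_j)·cross = 27.5·-361.7500 = -9948.1250
edge 2: (19.5,14.5)→(17,25.5)  cross = 19.5·25.5 − 17·14.5 = 250.7500; (r_i+r_j)·cross = 36.5·250.7500 = 9152.3750
edge 3: (17,25.5)→(6.5,38.5)  cross = 17·38.5 − 6.5·25.5 = 488.7500; (r_i+r_j)·cross = 23.5·488.7500 = 11485.6250
Σcross = 229.0000 → A = |Σcross|/2 = 114.5000 mm²
Σ(r_i+r_j)·cross = 8533.0000 → first moment M = |Σ|/6 = 1422.1667
R_c = M/A = 1422.1667/114.5000 = 12.4207 mm
θ = 140° = 2.443461 rad
V = θ·R_c·A = 2.443461·12.4207·114.5000 = 3475.009 mm³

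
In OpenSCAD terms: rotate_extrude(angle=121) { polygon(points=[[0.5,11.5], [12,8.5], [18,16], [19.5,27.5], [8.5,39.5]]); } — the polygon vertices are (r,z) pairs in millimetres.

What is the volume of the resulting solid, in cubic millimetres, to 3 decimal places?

Volume = 7773.230 mm³

Profile (r,z), 5 vertices: (0.5,11.5) (12,8.5) (18,16) (19.5,27.5) (8.5,39.5)
edge 0: (0.5,11.5)→(12,8.5)  cross = 0.5·8.5 − 12·11.5 = -133.7500; (r_i+r_j)·cross = 12.5·-133.7500 = -1671.8750
edge 1: (12,8.5)→(18,16)  cross = 12·16 − 18·8.5 = 39.0000; (r_i+r_j)·cross = 30·39.0000 = 1170.0000
edge 2: (18,16)→(19.5,27.5)  cross = 18·27.5 − 19.5·16 = 183.0000; (r_i+r_j)·cross = 37.5·183.0000 = 6862.5000
edge 3: (19.5,27.5)→(8.5,39.5)  cross = 19.5·39.5 − 8.5·27.5 = 536.5000; (r_i+r_j)·cross = 28·536.5000 = 15022.0000
edge 4: (8.5,39.5)→(0.5,11.5)  cross = 8.5·11.5 − 0.5·39.5 = 78.0000; (r_i+r_j)·cross = 9·78.0000 = 702.0000
Σcross = 702.7500 → A = |Σcross|/2 = 351.3750 mm²
Σ(r_i+r_j)·cross = 22084.6250 → first moment M = |Σ|/6 = 3680.7708
R_c = M/A = 3680.7708/351.3750 = 10.4753 mm
θ = 121° = 2.111848 rad
V = θ·R_c·A = 2.111848·10.4753·351.3750 = 7773.230 mm³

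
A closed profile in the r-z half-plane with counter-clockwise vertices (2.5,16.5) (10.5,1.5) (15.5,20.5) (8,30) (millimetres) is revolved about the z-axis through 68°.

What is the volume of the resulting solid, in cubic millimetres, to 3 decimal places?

Profile (r,z), 4 vertices: (2.5,16.5) (10.5,1.5) (15.5,20.5) (8,30)
edge 0: (2.5,16.5)→(10.5,1.5)  cross = 2.5·1.5 − 10.5·16.5 = -169.5000; (r_i+r_j)·cross = 13·-169.5000 = -2203.5000
edge 1: (10.5,1.5)→(15.5,20.5)  cross = 10.5·20.5 − 15.5·1.5 = 192.0000; (r_i+r_j)·cross = 26·192.0000 = 4992.0000
edge 2: (15.5,20.5)→(8,30)  cross = 15.5·30 − 8·20.5 = 301.0000; (r_i+r_j)·cross = 23.5·301.0000 = 7073.5000
edge 3: (8,30)→(2.5,16.5)  cross = 8·16.5 − 2.5·30 = 57.0000; (r_i+r_j)·cross = 10.5·57.0000 = 598.5000
Σcross = 380.5000 → A = |Σcross|/2 = 190.2500 mm²
Σ(r_i+r_j)·cross = 10460.5000 → first moment M = |Σ|/6 = 1743.4167
R_c = M/A = 1743.4167/190.2500 = 9.1638 mm
θ = 68° = 1.186824 rad
V = θ·R_c·A = 1.186824·9.1638·190.2500 = 2069.129 mm³

Volume = 2069.129 mm³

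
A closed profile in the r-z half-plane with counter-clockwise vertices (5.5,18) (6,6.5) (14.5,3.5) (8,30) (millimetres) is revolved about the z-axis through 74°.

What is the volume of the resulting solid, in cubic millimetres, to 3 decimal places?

Profile (r,z), 4 vertices: (5.5,18) (6,6.5) (14.5,3.5) (8,30)
edge 0: (5.5,18)→(6,6.5)  cross = 5.5·6.5 − 6·18 = -72.2500; (r_i+r_j)·cross = 11.5·-72.2500 = -830.8750
edge 1: (6,6.5)→(14.5,3.5)  cross = 6·3.5 − 14.5·6.5 = -73.2500; (r_i+r_j)·cross = 20.5·-73.2500 = -1501.6250
edge 2: (14.5,3.5)→(8,30)  cross = 14.5·30 − 8·3.5 = 407.0000; (r_i+r_j)·cross = 22.5·407.0000 = 9157.5000
edge 3: (8,30)→(5.5,18)  cross = 8·18 − 5.5·30 = -21.0000; (r_i+r_j)·cross = 13.5·-21.0000 = -283.5000
Σcross = 240.5000 → A = |Σcross|/2 = 120.2500 mm²
Σ(r_i+r_j)·cross = 6541.5000 → first moment M = |Σ|/6 = 1090.2500
R_c = M/A = 1090.2500/120.2500 = 9.0665 mm
θ = 74° = 1.291544 rad
V = θ·R_c·A = 1.291544·9.0665·120.2500 = 1408.105 mm³

Volume = 1408.105 mm³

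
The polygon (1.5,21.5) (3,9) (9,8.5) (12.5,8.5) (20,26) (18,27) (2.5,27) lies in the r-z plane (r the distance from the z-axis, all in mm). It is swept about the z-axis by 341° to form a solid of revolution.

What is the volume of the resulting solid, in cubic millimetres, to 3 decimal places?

Volume = 14750.601 mm³

Profile (r,z), 7 vertices: (1.5,21.5) (3,9) (9,8.5) (12.5,8.5) (20,26) (18,27) (2.5,27)
edge 0: (1.5,21.5)→(3,9)  cross = 1.5·9 − 3·21.5 = -51.0000; (r_i+r_j)·cross = 4.5·-51.0000 = -229.5000
edge 1: (3,9)→(9,8.5)  cross = 3·8.5 − 9·9 = -55.5000; (r_i+r_j)·cross = 12·-55.5000 = -666.0000
edge 2: (9,8.5)→(12.5,8.5)  cross = 9·8.5 − 12.5·8.5 = -29.7500; (r_i+r_j)·cross = 21.5·-29.7500 = -639.6250
edge 3: (12.5,8.5)→(20,26)  cross = 12.5·26 − 20·8.5 = 155.0000; (r_i+r_j)·cross = 32.5·155.0000 = 5037.5000
edge 4: (20,26)→(18,27)  cross = 20·27 − 18·26 = 72.0000; (r_i+r_j)·cross = 38·72.0000 = 2736.0000
edge 5: (18,27)→(2.5,27)  cross = 18·27 − 2.5·27 = 418.5000; (r_i+r_j)·cross = 20.5·418.5000 = 8579.2500
edge 6: (2.5,27)→(1.5,21.5)  cross = 2.5·21.5 − 1.5·27 = 13.2500; (r_i+r_j)·cross = 4·13.2500 = 53.0000
Σcross = 522.5000 → A = |Σcross|/2 = 261.2500 mm²
Σ(r_i+r_j)·cross = 14870.6250 → first moment M = |Σ|/6 = 2478.4375
R_c = M/A = 2478.4375/261.2500 = 9.4868 mm
θ = 341° = 5.951573 rad
V = θ·R_c·A = 5.951573·9.4868·261.2500 = 14750.601 mm³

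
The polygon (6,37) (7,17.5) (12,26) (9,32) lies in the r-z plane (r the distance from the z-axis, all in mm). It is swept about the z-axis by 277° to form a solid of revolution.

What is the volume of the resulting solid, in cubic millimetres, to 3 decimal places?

Profile (r,z), 4 vertices: (6,37) (7,17.5) (12,26) (9,32)
edge 0: (6,37)→(7,17.5)  cross = 6·17.5 − 7·37 = -154.0000; (r_i+r_j)·cross = 13·-154.0000 = -2002.0000
edge 1: (7,17.5)→(12,26)  cross = 7·26 − 12·17.5 = -28.0000; (r_i+r_j)·cross = 19·-28.0000 = -532.0000
edge 2: (12,26)→(9,32)  cross = 12·32 − 9·26 = 150.0000; (r_i+r_j)·cross = 21·150.0000 = 3150.0000
edge 3: (9,32)→(6,37)  cross = 9·37 − 6·32 = 141.0000; (r_i+r_j)·cross = 15·141.0000 = 2115.0000
Σcross = 109.0000 → A = |Σcross|/2 = 54.5000 mm²
Σ(r_i+r_j)·cross = 2731.0000 → first moment M = |Σ|/6 = 455.1667
R_c = M/A = 455.1667/54.5000 = 8.3517 mm
θ = 277° = 4.834562 rad
V = θ·R_c·A = 4.834562·8.3517·54.5000 = 2200.531 mm³

Volume = 2200.531 mm³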